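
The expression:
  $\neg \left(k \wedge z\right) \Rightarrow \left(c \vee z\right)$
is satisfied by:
  {z: True, c: True}
  {z: True, c: False}
  {c: True, z: False}


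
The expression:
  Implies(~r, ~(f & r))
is always true.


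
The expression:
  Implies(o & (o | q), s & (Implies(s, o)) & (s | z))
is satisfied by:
  {s: True, o: False}
  {o: False, s: False}
  {o: True, s: True}


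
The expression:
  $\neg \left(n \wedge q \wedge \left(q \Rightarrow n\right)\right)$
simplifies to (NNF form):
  $\neg n \vee \neg q$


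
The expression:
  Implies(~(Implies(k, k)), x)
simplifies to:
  True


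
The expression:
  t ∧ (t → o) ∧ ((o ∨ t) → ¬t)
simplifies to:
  False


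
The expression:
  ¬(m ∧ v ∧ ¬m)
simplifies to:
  True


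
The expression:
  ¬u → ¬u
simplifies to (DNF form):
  True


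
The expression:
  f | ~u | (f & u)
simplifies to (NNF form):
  f | ~u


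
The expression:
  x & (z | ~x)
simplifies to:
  x & z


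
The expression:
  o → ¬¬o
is always true.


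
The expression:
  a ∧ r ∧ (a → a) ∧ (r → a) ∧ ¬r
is never true.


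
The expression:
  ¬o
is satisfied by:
  {o: False}


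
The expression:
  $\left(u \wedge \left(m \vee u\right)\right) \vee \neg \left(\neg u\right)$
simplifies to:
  $u$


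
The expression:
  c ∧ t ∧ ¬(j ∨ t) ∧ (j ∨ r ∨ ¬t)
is never true.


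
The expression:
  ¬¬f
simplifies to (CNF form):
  f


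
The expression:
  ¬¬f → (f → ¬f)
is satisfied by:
  {f: False}


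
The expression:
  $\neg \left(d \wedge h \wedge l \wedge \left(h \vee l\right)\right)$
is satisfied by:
  {l: False, d: False, h: False}
  {h: True, l: False, d: False}
  {d: True, l: False, h: False}
  {h: True, d: True, l: False}
  {l: True, h: False, d: False}
  {h: True, l: True, d: False}
  {d: True, l: True, h: False}


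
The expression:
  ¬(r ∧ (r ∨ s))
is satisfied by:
  {r: False}


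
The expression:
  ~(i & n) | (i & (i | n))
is always true.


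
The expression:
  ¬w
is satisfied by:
  {w: False}


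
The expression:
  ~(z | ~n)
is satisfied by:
  {n: True, z: False}


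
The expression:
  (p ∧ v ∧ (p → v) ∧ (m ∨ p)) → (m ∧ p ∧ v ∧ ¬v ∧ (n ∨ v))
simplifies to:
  ¬p ∨ ¬v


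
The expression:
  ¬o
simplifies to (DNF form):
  ¬o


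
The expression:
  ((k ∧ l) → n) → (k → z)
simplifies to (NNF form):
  z ∨ (l ∧ ¬n) ∨ ¬k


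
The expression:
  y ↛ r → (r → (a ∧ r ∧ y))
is always true.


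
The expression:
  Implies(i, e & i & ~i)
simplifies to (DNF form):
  ~i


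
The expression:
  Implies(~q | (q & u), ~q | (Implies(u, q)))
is always true.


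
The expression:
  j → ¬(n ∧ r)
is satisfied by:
  {n: False, r: False, j: False}
  {j: True, n: False, r: False}
  {r: True, n: False, j: False}
  {j: True, r: True, n: False}
  {n: True, j: False, r: False}
  {j: True, n: True, r: False}
  {r: True, n: True, j: False}


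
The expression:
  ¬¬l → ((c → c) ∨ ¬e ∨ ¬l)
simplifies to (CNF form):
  True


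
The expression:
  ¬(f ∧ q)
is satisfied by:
  {q: False, f: False}
  {f: True, q: False}
  {q: True, f: False}


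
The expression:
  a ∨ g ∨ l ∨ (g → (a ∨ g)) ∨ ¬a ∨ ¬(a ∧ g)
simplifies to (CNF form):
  True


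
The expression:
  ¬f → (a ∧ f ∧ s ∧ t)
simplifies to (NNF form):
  f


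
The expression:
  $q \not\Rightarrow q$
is never true.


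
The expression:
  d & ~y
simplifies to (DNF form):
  d & ~y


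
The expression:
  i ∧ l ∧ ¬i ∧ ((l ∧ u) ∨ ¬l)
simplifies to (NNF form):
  False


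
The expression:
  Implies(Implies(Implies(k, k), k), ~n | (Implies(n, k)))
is always true.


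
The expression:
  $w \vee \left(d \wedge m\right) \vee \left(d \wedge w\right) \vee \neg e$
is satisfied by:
  {w: True, d: True, m: True, e: False}
  {w: True, d: True, m: False, e: False}
  {w: True, m: True, e: False, d: False}
  {w: True, m: False, e: False, d: False}
  {d: True, m: True, e: False, w: False}
  {d: True, m: False, e: False, w: False}
  {m: True, d: False, e: False, w: False}
  {m: False, d: False, e: False, w: False}
  {w: True, d: True, e: True, m: True}
  {w: True, d: True, e: True, m: False}
  {w: True, e: True, m: True, d: False}
  {w: True, e: True, m: False, d: False}
  {d: True, e: True, m: True, w: False}


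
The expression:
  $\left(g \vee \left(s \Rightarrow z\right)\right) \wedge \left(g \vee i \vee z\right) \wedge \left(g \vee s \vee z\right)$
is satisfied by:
  {z: True, g: True}
  {z: True, g: False}
  {g: True, z: False}


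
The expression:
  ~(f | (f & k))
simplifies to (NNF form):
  ~f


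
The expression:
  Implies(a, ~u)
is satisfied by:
  {u: False, a: False}
  {a: True, u: False}
  {u: True, a: False}


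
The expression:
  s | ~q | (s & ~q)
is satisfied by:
  {s: True, q: False}
  {q: False, s: False}
  {q: True, s: True}


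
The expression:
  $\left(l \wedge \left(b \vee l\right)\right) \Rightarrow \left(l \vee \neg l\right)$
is always true.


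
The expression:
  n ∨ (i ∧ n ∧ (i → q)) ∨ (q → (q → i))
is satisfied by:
  {i: True, n: True, q: False}
  {i: True, q: False, n: False}
  {n: True, q: False, i: False}
  {n: False, q: False, i: False}
  {i: True, n: True, q: True}
  {i: True, q: True, n: False}
  {n: True, q: True, i: False}


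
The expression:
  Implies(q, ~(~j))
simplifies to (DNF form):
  j | ~q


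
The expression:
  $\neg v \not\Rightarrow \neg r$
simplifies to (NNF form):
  $r \wedge \neg v$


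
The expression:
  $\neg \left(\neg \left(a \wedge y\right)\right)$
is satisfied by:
  {a: True, y: True}


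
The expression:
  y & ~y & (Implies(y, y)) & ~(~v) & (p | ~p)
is never true.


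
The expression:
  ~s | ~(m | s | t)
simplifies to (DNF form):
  ~s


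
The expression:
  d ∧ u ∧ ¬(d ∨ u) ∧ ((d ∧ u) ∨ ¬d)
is never true.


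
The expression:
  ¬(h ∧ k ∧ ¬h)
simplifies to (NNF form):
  True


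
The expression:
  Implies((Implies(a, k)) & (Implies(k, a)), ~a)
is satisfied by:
  {k: False, a: False}
  {a: True, k: False}
  {k: True, a: False}


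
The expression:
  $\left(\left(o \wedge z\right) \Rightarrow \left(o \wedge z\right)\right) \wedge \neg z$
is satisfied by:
  {z: False}


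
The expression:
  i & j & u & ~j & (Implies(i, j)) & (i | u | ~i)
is never true.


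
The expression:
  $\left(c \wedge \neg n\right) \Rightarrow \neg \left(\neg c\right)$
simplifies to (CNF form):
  $\text{True}$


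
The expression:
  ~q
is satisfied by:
  {q: False}


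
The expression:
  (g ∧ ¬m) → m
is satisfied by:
  {m: True, g: False}
  {g: False, m: False}
  {g: True, m: True}


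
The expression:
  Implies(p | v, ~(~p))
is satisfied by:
  {p: True, v: False}
  {v: False, p: False}
  {v: True, p: True}


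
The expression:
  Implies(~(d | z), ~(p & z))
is always true.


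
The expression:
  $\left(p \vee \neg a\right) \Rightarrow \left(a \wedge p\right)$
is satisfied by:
  {a: True}


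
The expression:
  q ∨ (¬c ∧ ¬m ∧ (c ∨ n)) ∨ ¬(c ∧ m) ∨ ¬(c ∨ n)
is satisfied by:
  {q: True, m: False, c: False}
  {m: False, c: False, q: False}
  {c: True, q: True, m: False}
  {c: True, m: False, q: False}
  {q: True, m: True, c: False}
  {m: True, q: False, c: False}
  {c: True, m: True, q: True}


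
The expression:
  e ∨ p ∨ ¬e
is always true.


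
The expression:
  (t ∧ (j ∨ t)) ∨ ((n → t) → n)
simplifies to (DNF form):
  n ∨ t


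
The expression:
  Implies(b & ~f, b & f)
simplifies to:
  f | ~b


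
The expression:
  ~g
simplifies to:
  ~g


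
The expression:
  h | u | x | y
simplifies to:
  h | u | x | y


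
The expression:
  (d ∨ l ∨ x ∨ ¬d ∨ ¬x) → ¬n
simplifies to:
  ¬n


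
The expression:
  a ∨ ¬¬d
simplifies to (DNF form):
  a ∨ d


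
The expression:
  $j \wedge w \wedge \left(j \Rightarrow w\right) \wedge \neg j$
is never true.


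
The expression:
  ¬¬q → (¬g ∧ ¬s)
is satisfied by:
  {s: False, q: False, g: False}
  {g: True, s: False, q: False}
  {s: True, g: False, q: False}
  {g: True, s: True, q: False}
  {q: True, g: False, s: False}


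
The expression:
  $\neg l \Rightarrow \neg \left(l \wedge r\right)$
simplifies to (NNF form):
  $\text{True}$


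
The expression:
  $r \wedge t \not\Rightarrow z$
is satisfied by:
  {t: True, r: True, z: False}


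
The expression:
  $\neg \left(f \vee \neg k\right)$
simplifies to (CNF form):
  $k \wedge \neg f$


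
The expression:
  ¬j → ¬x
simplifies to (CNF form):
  j ∨ ¬x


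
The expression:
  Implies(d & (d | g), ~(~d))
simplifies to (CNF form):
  True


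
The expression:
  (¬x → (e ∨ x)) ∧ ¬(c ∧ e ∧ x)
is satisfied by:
  {x: True, c: False, e: False}
  {x: True, e: True, c: False}
  {x: True, c: True, e: False}
  {e: True, c: False, x: False}
  {e: True, c: True, x: False}


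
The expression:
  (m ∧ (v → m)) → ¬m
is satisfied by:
  {m: False}


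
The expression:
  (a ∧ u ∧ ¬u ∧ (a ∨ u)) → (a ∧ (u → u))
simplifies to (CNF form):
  True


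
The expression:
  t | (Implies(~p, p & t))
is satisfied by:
  {t: True, p: True}
  {t: True, p: False}
  {p: True, t: False}


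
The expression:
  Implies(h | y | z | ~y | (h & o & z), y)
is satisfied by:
  {y: True}


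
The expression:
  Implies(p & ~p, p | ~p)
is always true.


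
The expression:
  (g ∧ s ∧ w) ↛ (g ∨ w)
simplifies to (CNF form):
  False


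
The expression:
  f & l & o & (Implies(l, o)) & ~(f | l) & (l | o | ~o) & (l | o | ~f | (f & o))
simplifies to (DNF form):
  False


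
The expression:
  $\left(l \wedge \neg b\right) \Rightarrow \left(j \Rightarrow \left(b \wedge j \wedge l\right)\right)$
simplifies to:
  $b \vee \neg j \vee \neg l$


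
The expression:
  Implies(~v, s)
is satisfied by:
  {v: True, s: True}
  {v: True, s: False}
  {s: True, v: False}


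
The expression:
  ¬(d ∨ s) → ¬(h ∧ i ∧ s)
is always true.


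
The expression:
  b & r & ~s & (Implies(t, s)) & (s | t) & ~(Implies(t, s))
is never true.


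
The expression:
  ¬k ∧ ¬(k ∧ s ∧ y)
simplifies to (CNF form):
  ¬k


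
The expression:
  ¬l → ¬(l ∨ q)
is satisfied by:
  {l: True, q: False}
  {q: False, l: False}
  {q: True, l: True}


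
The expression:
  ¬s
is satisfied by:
  {s: False}


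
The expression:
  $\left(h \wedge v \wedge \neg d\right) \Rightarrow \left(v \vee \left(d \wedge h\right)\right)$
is always true.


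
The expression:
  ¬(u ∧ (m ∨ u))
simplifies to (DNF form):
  ¬u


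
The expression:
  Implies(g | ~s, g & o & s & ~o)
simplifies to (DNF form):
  s & ~g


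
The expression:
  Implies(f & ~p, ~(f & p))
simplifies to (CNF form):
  True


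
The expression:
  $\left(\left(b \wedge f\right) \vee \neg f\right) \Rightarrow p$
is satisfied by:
  {p: True, f: True, b: False}
  {p: True, b: False, f: False}
  {p: True, f: True, b: True}
  {p: True, b: True, f: False}
  {f: True, b: False, p: False}


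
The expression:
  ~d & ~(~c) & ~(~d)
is never true.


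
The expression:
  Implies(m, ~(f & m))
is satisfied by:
  {m: False, f: False}
  {f: True, m: False}
  {m: True, f: False}


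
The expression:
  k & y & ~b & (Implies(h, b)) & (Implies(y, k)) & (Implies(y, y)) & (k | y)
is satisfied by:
  {y: True, k: True, h: False, b: False}


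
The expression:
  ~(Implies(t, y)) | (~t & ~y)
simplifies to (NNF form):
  ~y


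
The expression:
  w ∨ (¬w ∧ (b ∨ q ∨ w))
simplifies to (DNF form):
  b ∨ q ∨ w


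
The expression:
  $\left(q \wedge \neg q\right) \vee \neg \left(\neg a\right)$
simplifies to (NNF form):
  $a$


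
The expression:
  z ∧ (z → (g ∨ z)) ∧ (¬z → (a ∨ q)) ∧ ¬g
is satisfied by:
  {z: True, g: False}


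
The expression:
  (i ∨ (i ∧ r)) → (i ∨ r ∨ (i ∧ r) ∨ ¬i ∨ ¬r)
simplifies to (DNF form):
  True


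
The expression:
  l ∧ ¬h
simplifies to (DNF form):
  l ∧ ¬h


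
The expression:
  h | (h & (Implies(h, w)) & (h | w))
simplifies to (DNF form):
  h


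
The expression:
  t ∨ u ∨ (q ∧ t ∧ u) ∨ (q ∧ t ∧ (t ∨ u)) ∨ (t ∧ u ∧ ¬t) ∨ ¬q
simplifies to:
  t ∨ u ∨ ¬q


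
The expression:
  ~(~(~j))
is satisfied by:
  {j: False}


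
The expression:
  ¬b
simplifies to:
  ¬b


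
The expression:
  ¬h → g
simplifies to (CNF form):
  g ∨ h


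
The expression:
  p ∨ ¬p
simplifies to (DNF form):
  True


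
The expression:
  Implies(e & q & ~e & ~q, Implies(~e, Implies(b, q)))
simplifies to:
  True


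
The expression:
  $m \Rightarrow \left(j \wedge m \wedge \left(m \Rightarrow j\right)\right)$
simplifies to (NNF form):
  $j \vee \neg m$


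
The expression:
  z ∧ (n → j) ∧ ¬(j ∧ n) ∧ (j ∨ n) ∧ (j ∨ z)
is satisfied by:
  {z: True, j: True, n: False}


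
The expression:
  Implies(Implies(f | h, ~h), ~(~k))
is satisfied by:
  {k: True, h: True}
  {k: True, h: False}
  {h: True, k: False}


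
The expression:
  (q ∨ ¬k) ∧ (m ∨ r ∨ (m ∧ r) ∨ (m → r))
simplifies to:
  q ∨ ¬k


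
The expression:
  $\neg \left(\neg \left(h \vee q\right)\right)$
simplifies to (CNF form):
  $h \vee q$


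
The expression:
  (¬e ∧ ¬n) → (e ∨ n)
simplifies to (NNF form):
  e ∨ n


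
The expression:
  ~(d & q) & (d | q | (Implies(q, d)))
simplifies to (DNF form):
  ~d | ~q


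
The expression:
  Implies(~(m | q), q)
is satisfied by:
  {q: True, m: True}
  {q: True, m: False}
  {m: True, q: False}


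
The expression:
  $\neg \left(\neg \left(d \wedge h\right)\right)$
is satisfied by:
  {h: True, d: True}


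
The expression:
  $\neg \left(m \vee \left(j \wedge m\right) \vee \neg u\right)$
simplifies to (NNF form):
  $u \wedge \neg m$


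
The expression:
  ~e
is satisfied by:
  {e: False}


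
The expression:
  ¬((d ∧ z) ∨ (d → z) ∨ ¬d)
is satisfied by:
  {d: True, z: False}


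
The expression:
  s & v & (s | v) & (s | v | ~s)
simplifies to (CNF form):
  s & v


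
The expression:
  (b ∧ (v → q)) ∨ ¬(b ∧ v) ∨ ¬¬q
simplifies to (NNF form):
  q ∨ ¬b ∨ ¬v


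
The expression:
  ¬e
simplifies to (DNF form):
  ¬e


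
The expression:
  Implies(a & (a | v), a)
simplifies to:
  True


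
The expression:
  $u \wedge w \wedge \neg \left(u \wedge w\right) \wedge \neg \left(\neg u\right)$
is never true.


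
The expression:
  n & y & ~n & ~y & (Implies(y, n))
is never true.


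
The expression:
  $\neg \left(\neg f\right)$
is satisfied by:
  {f: True}


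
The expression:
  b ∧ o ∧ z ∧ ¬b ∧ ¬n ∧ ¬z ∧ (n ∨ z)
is never true.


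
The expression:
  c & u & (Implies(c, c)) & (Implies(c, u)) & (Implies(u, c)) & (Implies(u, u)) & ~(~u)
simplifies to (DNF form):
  c & u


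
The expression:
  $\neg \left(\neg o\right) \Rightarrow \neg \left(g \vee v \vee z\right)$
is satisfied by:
  {g: False, v: False, o: False, z: False}
  {z: True, g: False, v: False, o: False}
  {v: True, z: False, g: False, o: False}
  {z: True, v: True, g: False, o: False}
  {g: True, z: False, v: False, o: False}
  {z: True, g: True, v: False, o: False}
  {v: True, g: True, z: False, o: False}
  {z: True, v: True, g: True, o: False}
  {o: True, z: False, g: False, v: False}


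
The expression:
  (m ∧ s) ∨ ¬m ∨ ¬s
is always true.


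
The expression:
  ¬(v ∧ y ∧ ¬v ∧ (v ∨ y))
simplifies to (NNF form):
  True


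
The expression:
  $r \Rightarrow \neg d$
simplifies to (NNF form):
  $\neg d \vee \neg r$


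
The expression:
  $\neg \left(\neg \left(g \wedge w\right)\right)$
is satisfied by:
  {w: True, g: True}


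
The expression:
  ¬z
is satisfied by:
  {z: False}


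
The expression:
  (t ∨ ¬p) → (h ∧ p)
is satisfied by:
  {p: True, h: True, t: False}
  {p: True, h: False, t: False}
  {p: True, t: True, h: True}


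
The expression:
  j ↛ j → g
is always true.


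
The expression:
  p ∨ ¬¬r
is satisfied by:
  {r: True, p: True}
  {r: True, p: False}
  {p: True, r: False}


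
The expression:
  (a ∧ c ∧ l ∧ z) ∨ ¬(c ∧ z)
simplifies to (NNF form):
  (a ∧ l) ∨ ¬c ∨ ¬z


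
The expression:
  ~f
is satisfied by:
  {f: False}


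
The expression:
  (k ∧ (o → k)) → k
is always true.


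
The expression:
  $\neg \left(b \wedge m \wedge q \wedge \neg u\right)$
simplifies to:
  $u \vee \neg b \vee \neg m \vee \neg q$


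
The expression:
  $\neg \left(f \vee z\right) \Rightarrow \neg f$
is always true.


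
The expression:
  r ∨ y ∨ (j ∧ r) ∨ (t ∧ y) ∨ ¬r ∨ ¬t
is always true.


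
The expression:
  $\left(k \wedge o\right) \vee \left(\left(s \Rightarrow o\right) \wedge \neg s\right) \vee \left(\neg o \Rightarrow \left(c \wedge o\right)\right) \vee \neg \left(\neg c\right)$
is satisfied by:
  {o: True, c: True, s: False}
  {o: True, s: False, c: False}
  {c: True, s: False, o: False}
  {c: False, s: False, o: False}
  {o: True, c: True, s: True}
  {o: True, s: True, c: False}
  {c: True, s: True, o: False}


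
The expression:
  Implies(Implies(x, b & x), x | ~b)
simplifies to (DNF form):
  x | ~b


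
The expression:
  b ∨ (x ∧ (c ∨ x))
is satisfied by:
  {b: True, x: True}
  {b: True, x: False}
  {x: True, b: False}


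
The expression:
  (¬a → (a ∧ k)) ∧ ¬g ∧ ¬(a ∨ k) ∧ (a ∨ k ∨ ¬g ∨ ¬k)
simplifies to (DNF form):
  False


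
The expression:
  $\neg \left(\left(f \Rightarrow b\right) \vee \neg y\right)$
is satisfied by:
  {f: True, y: True, b: False}


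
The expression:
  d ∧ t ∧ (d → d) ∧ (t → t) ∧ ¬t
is never true.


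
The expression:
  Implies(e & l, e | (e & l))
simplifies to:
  True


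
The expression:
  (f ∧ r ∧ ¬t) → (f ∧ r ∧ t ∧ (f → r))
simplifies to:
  t ∨ ¬f ∨ ¬r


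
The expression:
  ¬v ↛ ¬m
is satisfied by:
  {m: True, v: False}


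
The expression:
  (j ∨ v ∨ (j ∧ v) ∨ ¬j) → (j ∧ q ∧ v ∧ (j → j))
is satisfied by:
  {j: True, q: True, v: True}


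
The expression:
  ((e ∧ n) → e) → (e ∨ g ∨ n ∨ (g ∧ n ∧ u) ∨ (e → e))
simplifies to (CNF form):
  True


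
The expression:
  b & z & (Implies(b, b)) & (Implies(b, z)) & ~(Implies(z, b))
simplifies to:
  False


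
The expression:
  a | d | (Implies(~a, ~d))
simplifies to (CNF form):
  True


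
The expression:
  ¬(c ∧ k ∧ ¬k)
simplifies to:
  True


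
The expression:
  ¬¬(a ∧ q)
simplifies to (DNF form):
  a ∧ q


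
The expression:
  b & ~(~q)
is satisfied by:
  {b: True, q: True}


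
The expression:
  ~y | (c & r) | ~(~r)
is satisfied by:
  {r: True, y: False}
  {y: False, r: False}
  {y: True, r: True}


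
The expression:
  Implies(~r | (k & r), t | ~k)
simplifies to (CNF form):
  t | ~k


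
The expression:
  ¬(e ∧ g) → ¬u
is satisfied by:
  {g: True, e: True, u: False}
  {g: True, e: False, u: False}
  {e: True, g: False, u: False}
  {g: False, e: False, u: False}
  {g: True, u: True, e: True}


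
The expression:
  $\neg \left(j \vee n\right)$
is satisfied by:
  {n: False, j: False}


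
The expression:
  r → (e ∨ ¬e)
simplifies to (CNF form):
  True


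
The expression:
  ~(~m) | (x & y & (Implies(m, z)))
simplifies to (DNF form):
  m | (x & y)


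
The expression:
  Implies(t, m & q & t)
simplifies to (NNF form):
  ~t | (m & q)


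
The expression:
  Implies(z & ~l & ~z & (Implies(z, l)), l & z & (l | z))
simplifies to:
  True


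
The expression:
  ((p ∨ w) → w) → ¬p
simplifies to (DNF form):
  ¬p ∨ ¬w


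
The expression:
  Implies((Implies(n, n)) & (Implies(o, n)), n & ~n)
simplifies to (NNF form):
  o & ~n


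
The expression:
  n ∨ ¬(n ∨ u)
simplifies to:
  n ∨ ¬u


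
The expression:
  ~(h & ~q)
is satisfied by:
  {q: True, h: False}
  {h: False, q: False}
  {h: True, q: True}


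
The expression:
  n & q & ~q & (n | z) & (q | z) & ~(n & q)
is never true.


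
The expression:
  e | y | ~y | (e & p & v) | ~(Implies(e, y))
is always true.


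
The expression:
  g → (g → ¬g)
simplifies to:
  ¬g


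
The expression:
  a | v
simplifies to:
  a | v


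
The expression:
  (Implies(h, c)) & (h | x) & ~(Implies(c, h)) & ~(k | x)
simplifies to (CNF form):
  False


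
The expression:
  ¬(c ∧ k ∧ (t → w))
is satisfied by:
  {t: True, w: False, k: False, c: False}
  {t: False, w: False, k: False, c: False}
  {t: True, w: True, k: False, c: False}
  {w: True, t: False, k: False, c: False}
  {c: True, t: True, w: False, k: False}
  {c: True, t: False, w: False, k: False}
  {c: True, t: True, w: True, k: False}
  {c: True, w: True, t: False, k: False}
  {k: True, t: True, c: False, w: False}
  {k: True, c: False, w: False, t: False}
  {t: True, k: True, w: True, c: False}
  {k: True, w: True, c: False, t: False}
  {t: True, k: True, c: True, w: False}


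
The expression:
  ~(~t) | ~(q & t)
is always true.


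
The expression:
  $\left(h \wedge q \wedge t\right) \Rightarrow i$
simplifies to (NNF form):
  $i \vee \neg h \vee \neg q \vee \neg t$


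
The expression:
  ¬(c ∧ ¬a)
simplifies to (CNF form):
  a ∨ ¬c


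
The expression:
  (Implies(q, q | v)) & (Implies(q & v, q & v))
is always true.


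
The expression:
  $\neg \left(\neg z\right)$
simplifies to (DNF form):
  $z$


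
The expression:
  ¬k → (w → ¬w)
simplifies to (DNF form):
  k ∨ ¬w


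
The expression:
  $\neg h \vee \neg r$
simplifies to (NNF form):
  $\neg h \vee \neg r$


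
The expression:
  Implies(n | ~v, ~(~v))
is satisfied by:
  {v: True}


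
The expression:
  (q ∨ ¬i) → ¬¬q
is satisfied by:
  {i: True, q: True}
  {i: True, q: False}
  {q: True, i: False}


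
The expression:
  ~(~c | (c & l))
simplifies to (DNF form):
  c & ~l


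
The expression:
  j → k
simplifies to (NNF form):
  k ∨ ¬j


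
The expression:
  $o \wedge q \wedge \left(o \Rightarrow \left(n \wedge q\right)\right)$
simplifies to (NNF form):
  $n \wedge o \wedge q$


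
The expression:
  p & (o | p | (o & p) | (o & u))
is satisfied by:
  {p: True}


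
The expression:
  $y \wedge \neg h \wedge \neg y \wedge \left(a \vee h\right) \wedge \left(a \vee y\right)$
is never true.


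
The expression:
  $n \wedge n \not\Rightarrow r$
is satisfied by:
  {n: True, r: False}


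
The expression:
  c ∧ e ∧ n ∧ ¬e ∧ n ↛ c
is never true.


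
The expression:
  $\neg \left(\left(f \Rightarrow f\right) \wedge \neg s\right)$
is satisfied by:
  {s: True}


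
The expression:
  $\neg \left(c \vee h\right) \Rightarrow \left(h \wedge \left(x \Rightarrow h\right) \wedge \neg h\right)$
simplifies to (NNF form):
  $c \vee h$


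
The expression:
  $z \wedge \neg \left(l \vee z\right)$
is never true.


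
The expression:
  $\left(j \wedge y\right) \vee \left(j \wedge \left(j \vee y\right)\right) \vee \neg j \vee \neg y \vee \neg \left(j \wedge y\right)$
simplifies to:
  $\text{True}$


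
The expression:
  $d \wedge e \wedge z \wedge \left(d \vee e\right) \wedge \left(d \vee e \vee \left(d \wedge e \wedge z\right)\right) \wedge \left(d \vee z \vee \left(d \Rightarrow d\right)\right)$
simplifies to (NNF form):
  $d \wedge e \wedge z$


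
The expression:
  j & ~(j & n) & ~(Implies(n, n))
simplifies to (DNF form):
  False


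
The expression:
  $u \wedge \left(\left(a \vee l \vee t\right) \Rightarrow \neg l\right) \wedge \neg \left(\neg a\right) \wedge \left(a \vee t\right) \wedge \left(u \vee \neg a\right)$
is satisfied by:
  {a: True, u: True, l: False}


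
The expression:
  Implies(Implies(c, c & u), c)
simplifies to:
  c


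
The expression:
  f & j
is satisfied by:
  {j: True, f: True}


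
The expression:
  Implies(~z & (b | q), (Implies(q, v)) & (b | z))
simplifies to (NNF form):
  z | ~q | (b & v)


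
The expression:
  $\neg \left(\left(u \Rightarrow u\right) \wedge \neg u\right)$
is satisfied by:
  {u: True}


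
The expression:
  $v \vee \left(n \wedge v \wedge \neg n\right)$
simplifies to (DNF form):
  $v$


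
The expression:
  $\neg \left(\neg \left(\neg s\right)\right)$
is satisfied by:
  {s: False}


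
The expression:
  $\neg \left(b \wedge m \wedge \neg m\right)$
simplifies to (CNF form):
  $\text{True}$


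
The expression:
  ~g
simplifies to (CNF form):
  ~g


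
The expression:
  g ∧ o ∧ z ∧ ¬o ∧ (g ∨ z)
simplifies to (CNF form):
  False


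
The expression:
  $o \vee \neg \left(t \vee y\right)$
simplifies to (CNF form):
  $\left(o \vee \neg t\right) \wedge \left(o \vee \neg y\right)$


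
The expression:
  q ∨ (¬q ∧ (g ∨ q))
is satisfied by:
  {q: True, g: True}
  {q: True, g: False}
  {g: True, q: False}


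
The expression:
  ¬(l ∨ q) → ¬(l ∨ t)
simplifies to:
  l ∨ q ∨ ¬t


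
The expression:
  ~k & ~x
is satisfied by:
  {x: False, k: False}


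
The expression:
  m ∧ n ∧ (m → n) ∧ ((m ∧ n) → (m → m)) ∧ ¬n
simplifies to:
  False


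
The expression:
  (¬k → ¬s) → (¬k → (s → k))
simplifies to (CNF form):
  True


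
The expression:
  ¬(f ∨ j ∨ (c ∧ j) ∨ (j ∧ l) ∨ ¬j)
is never true.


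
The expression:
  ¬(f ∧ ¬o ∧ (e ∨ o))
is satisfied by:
  {o: True, e: False, f: False}
  {e: False, f: False, o: False}
  {f: True, o: True, e: False}
  {f: True, e: False, o: False}
  {o: True, e: True, f: False}
  {e: True, o: False, f: False}
  {f: True, e: True, o: True}


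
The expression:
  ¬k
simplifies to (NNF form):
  ¬k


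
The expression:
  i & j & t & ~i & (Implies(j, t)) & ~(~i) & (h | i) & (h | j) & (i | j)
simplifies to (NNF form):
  False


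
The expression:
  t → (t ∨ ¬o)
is always true.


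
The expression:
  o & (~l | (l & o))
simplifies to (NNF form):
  o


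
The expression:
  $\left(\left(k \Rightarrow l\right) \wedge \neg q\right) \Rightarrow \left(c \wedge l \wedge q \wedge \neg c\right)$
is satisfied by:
  {k: True, q: True, l: False}
  {q: True, l: False, k: False}
  {k: True, q: True, l: True}
  {q: True, l: True, k: False}
  {k: True, l: False, q: False}


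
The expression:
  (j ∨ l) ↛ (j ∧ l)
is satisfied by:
  {l: True, j: False}
  {j: True, l: False}


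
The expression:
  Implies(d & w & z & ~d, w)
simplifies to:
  True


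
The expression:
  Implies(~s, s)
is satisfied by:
  {s: True}


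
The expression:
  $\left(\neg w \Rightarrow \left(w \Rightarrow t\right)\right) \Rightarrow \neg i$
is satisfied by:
  {i: False}


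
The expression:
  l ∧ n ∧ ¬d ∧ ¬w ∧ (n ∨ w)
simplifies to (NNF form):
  l ∧ n ∧ ¬d ∧ ¬w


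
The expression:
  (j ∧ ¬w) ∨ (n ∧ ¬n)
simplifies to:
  j ∧ ¬w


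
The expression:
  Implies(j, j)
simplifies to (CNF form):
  True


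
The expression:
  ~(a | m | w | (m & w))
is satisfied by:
  {w: False, a: False, m: False}


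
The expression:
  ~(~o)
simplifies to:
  o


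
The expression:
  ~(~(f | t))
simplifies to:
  f | t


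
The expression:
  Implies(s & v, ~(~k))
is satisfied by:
  {k: True, s: False, v: False}
  {s: False, v: False, k: False}
  {k: True, v: True, s: False}
  {v: True, s: False, k: False}
  {k: True, s: True, v: False}
  {s: True, k: False, v: False}
  {k: True, v: True, s: True}


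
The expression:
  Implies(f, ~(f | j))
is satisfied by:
  {f: False}


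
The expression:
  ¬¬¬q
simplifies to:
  ¬q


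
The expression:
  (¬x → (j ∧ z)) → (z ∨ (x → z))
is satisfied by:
  {z: True, x: False}
  {x: False, z: False}
  {x: True, z: True}


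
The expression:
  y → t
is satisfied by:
  {t: True, y: False}
  {y: False, t: False}
  {y: True, t: True}


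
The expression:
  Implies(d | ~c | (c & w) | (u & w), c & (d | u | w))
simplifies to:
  c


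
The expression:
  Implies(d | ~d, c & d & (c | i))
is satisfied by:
  {c: True, d: True}


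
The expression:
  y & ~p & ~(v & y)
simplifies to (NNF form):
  y & ~p & ~v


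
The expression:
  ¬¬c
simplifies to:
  c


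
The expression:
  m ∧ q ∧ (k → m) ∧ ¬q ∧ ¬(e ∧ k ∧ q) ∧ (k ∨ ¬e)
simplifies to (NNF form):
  False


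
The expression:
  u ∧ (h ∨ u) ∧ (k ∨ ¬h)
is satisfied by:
  {k: True, u: True, h: False}
  {u: True, h: False, k: False}
  {k: True, h: True, u: True}


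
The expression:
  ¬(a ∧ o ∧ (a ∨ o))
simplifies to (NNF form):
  ¬a ∨ ¬o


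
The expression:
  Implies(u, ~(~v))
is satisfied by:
  {v: True, u: False}
  {u: False, v: False}
  {u: True, v: True}


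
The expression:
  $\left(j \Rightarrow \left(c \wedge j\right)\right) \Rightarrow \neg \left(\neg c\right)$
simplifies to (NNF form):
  $c \vee j$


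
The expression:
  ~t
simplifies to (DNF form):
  ~t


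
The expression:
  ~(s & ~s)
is always true.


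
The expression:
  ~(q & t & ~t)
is always true.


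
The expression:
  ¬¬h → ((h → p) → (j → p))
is always true.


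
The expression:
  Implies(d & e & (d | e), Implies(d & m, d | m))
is always true.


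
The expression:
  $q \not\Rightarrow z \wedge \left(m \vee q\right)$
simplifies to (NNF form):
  $q \wedge \neg z$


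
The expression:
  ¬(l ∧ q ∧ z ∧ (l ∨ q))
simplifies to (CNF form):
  ¬l ∨ ¬q ∨ ¬z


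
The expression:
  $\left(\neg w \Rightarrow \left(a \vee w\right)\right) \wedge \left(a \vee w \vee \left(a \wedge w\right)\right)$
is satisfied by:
  {a: True, w: True}
  {a: True, w: False}
  {w: True, a: False}


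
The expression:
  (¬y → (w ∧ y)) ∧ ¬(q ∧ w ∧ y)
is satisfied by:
  {y: True, w: False, q: False}
  {q: True, y: True, w: False}
  {w: True, y: True, q: False}


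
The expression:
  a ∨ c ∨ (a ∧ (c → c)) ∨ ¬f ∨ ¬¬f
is always true.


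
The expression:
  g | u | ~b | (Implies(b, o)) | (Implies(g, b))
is always true.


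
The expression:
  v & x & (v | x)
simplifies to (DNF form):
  v & x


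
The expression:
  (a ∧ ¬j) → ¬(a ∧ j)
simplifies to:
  True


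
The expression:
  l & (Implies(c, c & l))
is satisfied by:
  {l: True}


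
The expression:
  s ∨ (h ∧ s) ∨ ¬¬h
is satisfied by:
  {s: True, h: True}
  {s: True, h: False}
  {h: True, s: False}


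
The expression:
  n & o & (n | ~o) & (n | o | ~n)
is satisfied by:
  {o: True, n: True}


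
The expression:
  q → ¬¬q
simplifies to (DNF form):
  True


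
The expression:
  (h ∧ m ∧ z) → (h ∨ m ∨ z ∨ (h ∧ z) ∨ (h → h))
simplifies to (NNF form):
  True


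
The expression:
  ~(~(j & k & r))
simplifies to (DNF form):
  j & k & r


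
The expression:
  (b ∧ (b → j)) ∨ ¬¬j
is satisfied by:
  {j: True}


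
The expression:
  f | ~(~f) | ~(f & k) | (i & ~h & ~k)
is always true.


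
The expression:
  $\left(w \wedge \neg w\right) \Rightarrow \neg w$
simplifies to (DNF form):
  $\text{True}$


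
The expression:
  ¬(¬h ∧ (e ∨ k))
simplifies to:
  h ∨ (¬e ∧ ¬k)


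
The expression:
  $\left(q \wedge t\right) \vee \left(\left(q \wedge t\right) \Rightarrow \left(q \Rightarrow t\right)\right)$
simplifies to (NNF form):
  $\text{True}$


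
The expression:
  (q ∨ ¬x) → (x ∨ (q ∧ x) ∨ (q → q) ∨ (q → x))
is always true.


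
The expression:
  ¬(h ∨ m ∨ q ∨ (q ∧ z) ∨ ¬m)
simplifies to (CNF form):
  False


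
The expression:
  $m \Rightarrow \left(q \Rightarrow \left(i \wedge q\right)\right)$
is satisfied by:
  {i: True, m: False, q: False}
  {m: False, q: False, i: False}
  {i: True, q: True, m: False}
  {q: True, m: False, i: False}
  {i: True, m: True, q: False}
  {m: True, i: False, q: False}
  {i: True, q: True, m: True}


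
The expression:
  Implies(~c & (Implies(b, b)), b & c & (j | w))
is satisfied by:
  {c: True}


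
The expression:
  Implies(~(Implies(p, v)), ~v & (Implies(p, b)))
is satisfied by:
  {b: True, v: True, p: False}
  {b: True, p: False, v: False}
  {v: True, p: False, b: False}
  {v: False, p: False, b: False}
  {b: True, v: True, p: True}
  {b: True, p: True, v: False}
  {v: True, p: True, b: False}


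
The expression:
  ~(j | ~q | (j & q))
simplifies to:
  q & ~j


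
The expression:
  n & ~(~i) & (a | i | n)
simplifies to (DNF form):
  i & n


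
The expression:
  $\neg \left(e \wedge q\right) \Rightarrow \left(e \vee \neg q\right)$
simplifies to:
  $e \vee \neg q$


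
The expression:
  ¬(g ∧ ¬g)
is always true.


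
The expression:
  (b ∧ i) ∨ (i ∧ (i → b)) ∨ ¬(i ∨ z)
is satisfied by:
  {b: True, z: False, i: False}
  {z: False, i: False, b: False}
  {i: True, b: True, z: False}
  {i: True, z: True, b: True}


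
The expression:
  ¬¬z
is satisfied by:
  {z: True}


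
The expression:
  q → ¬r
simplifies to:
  ¬q ∨ ¬r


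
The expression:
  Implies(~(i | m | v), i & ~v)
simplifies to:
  i | m | v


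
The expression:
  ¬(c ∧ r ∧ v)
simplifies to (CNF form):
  ¬c ∨ ¬r ∨ ¬v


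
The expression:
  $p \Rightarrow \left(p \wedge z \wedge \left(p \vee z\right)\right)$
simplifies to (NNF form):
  $z \vee \neg p$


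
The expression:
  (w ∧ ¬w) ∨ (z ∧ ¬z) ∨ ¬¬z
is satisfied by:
  {z: True}


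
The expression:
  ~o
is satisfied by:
  {o: False}


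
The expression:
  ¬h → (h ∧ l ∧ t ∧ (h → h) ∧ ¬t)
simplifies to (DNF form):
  h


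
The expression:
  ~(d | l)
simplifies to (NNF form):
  ~d & ~l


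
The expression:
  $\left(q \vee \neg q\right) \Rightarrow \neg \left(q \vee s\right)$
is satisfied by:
  {q: False, s: False}


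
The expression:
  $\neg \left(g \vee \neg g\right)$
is never true.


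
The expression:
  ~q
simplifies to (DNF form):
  ~q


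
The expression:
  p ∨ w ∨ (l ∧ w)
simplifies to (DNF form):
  p ∨ w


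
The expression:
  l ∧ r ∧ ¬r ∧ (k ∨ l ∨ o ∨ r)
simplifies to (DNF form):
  False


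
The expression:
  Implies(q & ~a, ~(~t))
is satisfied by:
  {a: True, t: True, q: False}
  {a: True, q: False, t: False}
  {t: True, q: False, a: False}
  {t: False, q: False, a: False}
  {a: True, t: True, q: True}
  {a: True, q: True, t: False}
  {t: True, q: True, a: False}


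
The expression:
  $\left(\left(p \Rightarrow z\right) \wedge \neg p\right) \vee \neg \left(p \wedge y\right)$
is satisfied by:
  {p: False, y: False}
  {y: True, p: False}
  {p: True, y: False}


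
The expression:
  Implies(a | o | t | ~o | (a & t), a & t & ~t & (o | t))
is never true.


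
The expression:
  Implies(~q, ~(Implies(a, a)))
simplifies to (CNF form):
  q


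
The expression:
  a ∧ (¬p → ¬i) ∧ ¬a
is never true.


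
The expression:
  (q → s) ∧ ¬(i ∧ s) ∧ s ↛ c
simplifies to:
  s ∧ ¬c ∧ ¬i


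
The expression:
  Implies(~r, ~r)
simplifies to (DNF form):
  True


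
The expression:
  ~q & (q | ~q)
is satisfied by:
  {q: False}


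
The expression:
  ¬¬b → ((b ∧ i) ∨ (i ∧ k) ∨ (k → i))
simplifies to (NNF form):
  i ∨ ¬b ∨ ¬k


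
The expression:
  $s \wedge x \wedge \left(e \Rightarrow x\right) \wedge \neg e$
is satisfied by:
  {x: True, s: True, e: False}


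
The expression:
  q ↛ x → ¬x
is always true.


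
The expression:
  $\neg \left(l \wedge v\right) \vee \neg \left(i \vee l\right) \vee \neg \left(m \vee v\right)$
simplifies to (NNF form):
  $\neg l \vee \neg v$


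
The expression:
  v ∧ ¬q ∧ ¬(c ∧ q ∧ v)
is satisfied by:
  {v: True, q: False}


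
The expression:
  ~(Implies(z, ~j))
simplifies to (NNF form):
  j & z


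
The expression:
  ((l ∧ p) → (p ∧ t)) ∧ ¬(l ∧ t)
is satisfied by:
  {p: False, l: False, t: False}
  {t: True, p: False, l: False}
  {p: True, t: False, l: False}
  {t: True, p: True, l: False}
  {l: True, t: False, p: False}


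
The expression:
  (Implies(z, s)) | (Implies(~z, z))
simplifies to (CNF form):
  True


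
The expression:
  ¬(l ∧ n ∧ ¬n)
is always true.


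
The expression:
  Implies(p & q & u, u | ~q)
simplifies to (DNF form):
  True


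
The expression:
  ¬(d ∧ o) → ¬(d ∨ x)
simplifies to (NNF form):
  (d ∧ o) ∨ (¬d ∧ ¬x)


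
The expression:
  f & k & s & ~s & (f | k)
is never true.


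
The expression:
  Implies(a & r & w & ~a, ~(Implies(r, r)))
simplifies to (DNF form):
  True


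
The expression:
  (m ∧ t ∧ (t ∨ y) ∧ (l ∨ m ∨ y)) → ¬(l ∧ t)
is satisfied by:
  {l: False, m: False, t: False}
  {t: True, l: False, m: False}
  {m: True, l: False, t: False}
  {t: True, m: True, l: False}
  {l: True, t: False, m: False}
  {t: True, l: True, m: False}
  {m: True, l: True, t: False}


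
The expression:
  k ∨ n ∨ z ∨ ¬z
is always true.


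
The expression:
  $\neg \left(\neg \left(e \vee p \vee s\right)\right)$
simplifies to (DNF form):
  $e \vee p \vee s$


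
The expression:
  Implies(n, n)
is always true.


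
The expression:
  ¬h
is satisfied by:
  {h: False}


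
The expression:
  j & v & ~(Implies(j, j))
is never true.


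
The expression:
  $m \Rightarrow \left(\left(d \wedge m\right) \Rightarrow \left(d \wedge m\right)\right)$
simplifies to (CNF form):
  $\text{True}$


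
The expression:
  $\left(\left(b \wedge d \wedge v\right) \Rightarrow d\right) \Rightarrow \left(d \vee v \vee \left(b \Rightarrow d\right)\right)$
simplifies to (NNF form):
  $d \vee v \vee \neg b$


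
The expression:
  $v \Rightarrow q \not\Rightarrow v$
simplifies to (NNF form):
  $\neg v$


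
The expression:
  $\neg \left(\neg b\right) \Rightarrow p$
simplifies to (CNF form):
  $p \vee \neg b$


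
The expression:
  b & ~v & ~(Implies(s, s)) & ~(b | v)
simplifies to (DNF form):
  False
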